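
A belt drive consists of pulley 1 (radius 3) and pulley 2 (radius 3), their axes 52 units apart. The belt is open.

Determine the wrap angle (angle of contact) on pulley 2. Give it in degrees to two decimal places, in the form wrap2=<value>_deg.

open belt: β = asin((r2−r1)/C) = asin(0/52) = 0.0000°
wrap1 = π − 2β = 180.0000°
wrap2 = π + 2β = 180.0000°

wrap2=180.00_deg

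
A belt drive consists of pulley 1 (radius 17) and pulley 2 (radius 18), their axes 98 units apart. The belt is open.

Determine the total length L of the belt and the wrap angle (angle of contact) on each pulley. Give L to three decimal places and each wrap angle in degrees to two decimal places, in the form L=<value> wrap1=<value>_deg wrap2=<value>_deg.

L=305.966 wrap1=178.83_deg wrap2=181.17_deg

open belt: β = asin((r2−r1)/C) = asin(1/98) = 0.5847°
wrap1 = π − 2β = 178.8307°
wrap2 = π + 2β = 181.1693°
tangent length = C·cosβ = 97.9949
L = r1·wrap1 + r2·wrap2 + 2·C·cosβ = 17·3.1212 + 18·3.1620 + 2·97.9949 = 305.9659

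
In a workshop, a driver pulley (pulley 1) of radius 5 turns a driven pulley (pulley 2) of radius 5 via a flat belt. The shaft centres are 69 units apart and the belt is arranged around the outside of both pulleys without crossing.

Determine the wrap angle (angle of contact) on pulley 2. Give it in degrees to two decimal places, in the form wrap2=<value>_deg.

wrap2=180.00_deg

open belt: β = asin((r2−r1)/C) = asin(0/69) = 0.0000°
wrap1 = π − 2β = 180.0000°
wrap2 = π + 2β = 180.0000°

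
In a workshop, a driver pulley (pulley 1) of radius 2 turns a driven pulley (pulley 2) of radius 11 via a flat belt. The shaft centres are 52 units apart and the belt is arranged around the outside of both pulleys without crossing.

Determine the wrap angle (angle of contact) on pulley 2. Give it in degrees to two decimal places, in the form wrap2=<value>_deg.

open belt: β = asin((r2−r1)/C) = asin(9/52) = 9.9668°
wrap1 = π − 2β = 160.0665°
wrap2 = π + 2β = 199.9335°

wrap2=199.93_deg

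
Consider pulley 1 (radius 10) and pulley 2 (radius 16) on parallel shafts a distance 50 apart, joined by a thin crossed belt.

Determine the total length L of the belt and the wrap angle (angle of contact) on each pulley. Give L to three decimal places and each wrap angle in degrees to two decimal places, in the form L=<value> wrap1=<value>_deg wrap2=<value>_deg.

L=195.534 wrap1=242.66_deg wrap2=242.66_deg

crossed belt: β = asin((r1+r2)/C) = asin(26/50) = 31.3323°
wrap1 = wrap2 = π + 2β = 242.6645°
tangent length = C·cosβ = 42.7083
L = (r1+r2)·wrap + 2·C·cosβ = 26·4.2353 + 2·42.7083 = 195.5343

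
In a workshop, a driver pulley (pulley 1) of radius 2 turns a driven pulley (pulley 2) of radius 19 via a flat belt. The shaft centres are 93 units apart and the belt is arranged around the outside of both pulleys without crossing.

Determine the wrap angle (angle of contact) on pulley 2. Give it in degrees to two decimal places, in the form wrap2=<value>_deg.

wrap2=201.07_deg

open belt: β = asin((r2−r1)/C) = asin(17/93) = 10.5326°
wrap1 = π − 2β = 158.9347°
wrap2 = π + 2β = 201.0653°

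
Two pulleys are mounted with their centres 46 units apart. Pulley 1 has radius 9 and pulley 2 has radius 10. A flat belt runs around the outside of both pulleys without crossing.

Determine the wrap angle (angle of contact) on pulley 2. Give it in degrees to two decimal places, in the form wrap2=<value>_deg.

wrap2=182.49_deg

open belt: β = asin((r2−r1)/C) = asin(1/46) = 1.2457°
wrap1 = π − 2β = 177.5087°
wrap2 = π + 2β = 182.4913°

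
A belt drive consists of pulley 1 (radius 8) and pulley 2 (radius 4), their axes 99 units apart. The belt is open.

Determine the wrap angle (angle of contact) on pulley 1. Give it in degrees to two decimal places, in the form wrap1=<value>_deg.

wrap1=184.63_deg

open belt: β = asin((r2−r1)/C) = asin(-4/99) = -2.3156°
wrap1 = π − 2β = 184.6312°
wrap2 = π + 2β = 175.3688°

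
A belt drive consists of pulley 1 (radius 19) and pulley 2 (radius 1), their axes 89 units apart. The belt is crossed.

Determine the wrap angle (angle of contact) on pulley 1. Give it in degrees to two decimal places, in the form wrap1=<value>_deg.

wrap1=205.97_deg

crossed belt: β = asin((r1+r2)/C) = asin(20/89) = 12.9864°
wrap1 = wrap2 = π + 2β = 205.9727°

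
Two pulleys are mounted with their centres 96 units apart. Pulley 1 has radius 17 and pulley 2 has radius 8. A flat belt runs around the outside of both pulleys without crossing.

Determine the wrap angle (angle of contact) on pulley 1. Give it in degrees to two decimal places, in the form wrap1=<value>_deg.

open belt: β = asin((r2−r1)/C) = asin(-9/96) = -5.3794°
wrap1 = π − 2β = 190.7588°
wrap2 = π + 2β = 169.2412°

wrap1=190.76_deg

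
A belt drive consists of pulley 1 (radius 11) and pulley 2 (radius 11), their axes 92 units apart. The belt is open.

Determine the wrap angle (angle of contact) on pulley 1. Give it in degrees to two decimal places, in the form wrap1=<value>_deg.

open belt: β = asin((r2−r1)/C) = asin(0/92) = 0.0000°
wrap1 = π − 2β = 180.0000°
wrap2 = π + 2β = 180.0000°

wrap1=180.00_deg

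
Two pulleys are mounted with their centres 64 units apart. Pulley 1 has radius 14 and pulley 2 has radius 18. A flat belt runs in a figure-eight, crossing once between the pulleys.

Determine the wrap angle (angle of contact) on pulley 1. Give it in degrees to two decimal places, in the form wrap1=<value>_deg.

wrap1=240.00_deg

crossed belt: β = asin((r1+r2)/C) = asin(32/64) = 30.0000°
wrap1 = wrap2 = π + 2β = 240.0000°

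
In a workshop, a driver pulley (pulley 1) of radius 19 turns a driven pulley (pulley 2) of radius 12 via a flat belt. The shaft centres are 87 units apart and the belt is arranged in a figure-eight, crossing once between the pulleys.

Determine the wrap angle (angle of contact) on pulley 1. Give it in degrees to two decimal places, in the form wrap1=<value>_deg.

crossed belt: β = asin((r1+r2)/C) = asin(31/87) = 20.8745°
wrap1 = wrap2 = π + 2β = 221.7490°

wrap1=221.75_deg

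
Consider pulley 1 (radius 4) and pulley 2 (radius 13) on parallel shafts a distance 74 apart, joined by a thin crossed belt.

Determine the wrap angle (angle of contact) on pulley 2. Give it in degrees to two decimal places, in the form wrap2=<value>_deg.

wrap2=206.56_deg

crossed belt: β = asin((r1+r2)/C) = asin(17/74) = 13.2812°
wrap1 = wrap2 = π + 2β = 206.5623°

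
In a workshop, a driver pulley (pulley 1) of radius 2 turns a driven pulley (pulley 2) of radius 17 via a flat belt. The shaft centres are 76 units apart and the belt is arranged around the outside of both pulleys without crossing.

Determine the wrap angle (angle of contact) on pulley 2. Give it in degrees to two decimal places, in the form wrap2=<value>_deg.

open belt: β = asin((r2−r1)/C) = asin(15/76) = 11.3831°
wrap1 = π − 2β = 157.2338°
wrap2 = π + 2β = 202.7662°

wrap2=202.77_deg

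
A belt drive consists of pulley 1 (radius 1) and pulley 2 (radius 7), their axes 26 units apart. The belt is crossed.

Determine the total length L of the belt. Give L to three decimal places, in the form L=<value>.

L=79.614

crossed belt: β = asin((r1+r2)/C) = asin(8/26) = 17.9202°
wrap1 = wrap2 = π + 2β = 215.8404°
tangent length = C·cosβ = 24.7386
L = (r1+r2)·wrap + 2·C·cosβ = 8·3.7671 + 2·24.7386 = 79.6143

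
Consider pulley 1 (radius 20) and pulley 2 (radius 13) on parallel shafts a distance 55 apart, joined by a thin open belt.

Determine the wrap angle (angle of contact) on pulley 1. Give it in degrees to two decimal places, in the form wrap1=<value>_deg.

open belt: β = asin((r2−r1)/C) = asin(-7/55) = -7.3120°
wrap1 = π − 2β = 194.6240°
wrap2 = π + 2β = 165.3760°

wrap1=194.62_deg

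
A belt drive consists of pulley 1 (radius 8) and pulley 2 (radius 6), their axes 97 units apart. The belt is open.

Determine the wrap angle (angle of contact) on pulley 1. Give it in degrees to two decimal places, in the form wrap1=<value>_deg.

open belt: β = asin((r2−r1)/C) = asin(-2/97) = -1.1814°
wrap1 = π − 2β = 182.3629°
wrap2 = π + 2β = 177.6371°

wrap1=182.36_deg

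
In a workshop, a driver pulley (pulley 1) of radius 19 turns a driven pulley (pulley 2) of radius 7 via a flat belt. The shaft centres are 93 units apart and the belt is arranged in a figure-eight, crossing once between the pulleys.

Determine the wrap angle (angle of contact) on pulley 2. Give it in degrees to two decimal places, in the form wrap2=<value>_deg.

crossed belt: β = asin((r1+r2)/C) = asin(26/93) = 16.2345°
wrap1 = wrap2 = π + 2β = 212.4691°

wrap2=212.47_deg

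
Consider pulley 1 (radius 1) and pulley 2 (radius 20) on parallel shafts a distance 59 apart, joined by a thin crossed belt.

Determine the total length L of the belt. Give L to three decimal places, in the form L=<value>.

L=191.530

crossed belt: β = asin((r1+r2)/C) = asin(21/59) = 20.8506°
wrap1 = wrap2 = π + 2β = 221.7012°
tangent length = C·cosβ = 55.1362
L = (r1+r2)·wrap + 2·C·cosβ = 21·3.8694 + 2·55.1362 = 191.5301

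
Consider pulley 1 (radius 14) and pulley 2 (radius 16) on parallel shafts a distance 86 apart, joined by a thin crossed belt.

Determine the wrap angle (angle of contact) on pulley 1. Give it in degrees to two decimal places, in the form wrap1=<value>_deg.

crossed belt: β = asin((r1+r2)/C) = asin(30/86) = 20.4162°
wrap1 = wrap2 = π + 2β = 220.8324°

wrap1=220.83_deg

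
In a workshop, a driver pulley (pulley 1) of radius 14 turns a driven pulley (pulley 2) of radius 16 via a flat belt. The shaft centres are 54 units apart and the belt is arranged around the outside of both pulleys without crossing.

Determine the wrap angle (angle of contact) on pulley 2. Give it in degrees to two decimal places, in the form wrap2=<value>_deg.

wrap2=184.25_deg

open belt: β = asin((r2−r1)/C) = asin(2/54) = 2.1226°
wrap1 = π − 2β = 175.7549°
wrap2 = π + 2β = 184.2451°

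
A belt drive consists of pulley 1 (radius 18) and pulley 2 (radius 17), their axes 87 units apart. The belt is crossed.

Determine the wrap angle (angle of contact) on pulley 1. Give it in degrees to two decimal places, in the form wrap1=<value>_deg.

crossed belt: β = asin((r1+r2)/C) = asin(35/87) = 23.7220°
wrap1 = wrap2 = π + 2β = 227.4439°

wrap1=227.44_deg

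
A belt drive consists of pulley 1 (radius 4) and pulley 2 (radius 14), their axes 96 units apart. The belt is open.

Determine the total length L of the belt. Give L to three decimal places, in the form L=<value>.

L=249.591

open belt: β = asin((r2−r1)/C) = asin(10/96) = 5.9792°
wrap1 = π − 2β = 168.0417°
wrap2 = π + 2β = 191.9583°
tangent length = C·cosβ = 95.4777
L = r1·wrap1 + r2·wrap2 + 2·C·cosβ = 4·2.9329 + 14·3.3503 + 2·95.4777 = 249.5913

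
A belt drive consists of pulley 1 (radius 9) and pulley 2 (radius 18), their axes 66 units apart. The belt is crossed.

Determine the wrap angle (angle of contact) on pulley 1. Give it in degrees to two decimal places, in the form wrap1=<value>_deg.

crossed belt: β = asin((r1+r2)/C) = asin(27/66) = 24.1477°
wrap1 = wrap2 = π + 2β = 228.2955°

wrap1=228.30_deg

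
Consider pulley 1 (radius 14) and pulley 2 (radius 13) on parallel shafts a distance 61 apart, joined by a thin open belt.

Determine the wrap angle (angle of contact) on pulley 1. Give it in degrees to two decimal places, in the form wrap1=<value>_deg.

wrap1=181.88_deg

open belt: β = asin((r2−r1)/C) = asin(-1/61) = -0.9393°
wrap1 = π − 2β = 181.8786°
wrap2 = π + 2β = 178.1214°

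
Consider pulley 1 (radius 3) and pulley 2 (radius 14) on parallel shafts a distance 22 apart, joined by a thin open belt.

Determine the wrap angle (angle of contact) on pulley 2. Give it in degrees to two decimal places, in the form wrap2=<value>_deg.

open belt: β = asin((r2−r1)/C) = asin(11/22) = 30.0000°
wrap1 = π − 2β = 120.0000°
wrap2 = π + 2β = 240.0000°

wrap2=240.00_deg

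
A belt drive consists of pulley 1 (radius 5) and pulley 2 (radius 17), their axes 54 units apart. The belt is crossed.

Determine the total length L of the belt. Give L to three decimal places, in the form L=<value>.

L=186.209

crossed belt: β = asin((r1+r2)/C) = asin(22/54) = 24.0421°
wrap1 = wrap2 = π + 2β = 228.0842°
tangent length = C·cosβ = 49.3153
L = (r1+r2)·wrap + 2·C·cosβ = 22·3.9808 + 2·49.3153 = 186.2087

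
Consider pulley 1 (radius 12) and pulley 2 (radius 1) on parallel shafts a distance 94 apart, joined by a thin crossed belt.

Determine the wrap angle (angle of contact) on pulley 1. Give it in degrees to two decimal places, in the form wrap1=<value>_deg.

crossed belt: β = asin((r1+r2)/C) = asin(13/94) = 7.9494°
wrap1 = wrap2 = π + 2β = 195.8987°

wrap1=195.90_deg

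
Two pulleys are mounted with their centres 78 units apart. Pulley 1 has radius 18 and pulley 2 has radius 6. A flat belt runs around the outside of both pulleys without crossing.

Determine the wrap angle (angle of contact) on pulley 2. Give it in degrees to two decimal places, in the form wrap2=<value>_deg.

open belt: β = asin((r2−r1)/C) = asin(-12/78) = -8.8499°
wrap1 = π − 2β = 197.6998°
wrap2 = π + 2β = 162.3002°

wrap2=162.30_deg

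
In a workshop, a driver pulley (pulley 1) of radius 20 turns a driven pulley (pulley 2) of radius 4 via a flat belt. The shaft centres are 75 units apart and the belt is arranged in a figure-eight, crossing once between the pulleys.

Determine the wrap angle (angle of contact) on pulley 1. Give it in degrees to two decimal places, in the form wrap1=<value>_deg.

wrap1=217.33_deg

crossed belt: β = asin((r1+r2)/C) = asin(24/75) = 18.6629°
wrap1 = wrap2 = π + 2β = 217.3258°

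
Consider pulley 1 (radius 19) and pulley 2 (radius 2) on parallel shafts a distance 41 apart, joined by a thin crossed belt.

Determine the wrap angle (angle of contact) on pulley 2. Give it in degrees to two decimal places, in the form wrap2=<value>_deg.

crossed belt: β = asin((r1+r2)/C) = asin(21/41) = 30.8102°
wrap1 = wrap2 = π + 2β = 241.6203°

wrap2=241.62_deg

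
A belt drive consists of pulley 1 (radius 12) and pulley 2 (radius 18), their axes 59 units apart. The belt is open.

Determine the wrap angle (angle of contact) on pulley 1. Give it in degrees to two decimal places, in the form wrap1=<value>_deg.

open belt: β = asin((r2−r1)/C) = asin(6/59) = 5.8368°
wrap1 = π − 2β = 168.3264°
wrap2 = π + 2β = 191.6736°

wrap1=168.33_deg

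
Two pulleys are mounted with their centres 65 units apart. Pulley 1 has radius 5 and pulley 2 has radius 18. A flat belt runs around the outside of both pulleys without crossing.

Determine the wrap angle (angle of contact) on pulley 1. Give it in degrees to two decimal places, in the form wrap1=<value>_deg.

open belt: β = asin((r2−r1)/C) = asin(13/65) = 11.5370°
wrap1 = π − 2β = 156.9261°
wrap2 = π + 2β = 203.0739°

wrap1=156.93_deg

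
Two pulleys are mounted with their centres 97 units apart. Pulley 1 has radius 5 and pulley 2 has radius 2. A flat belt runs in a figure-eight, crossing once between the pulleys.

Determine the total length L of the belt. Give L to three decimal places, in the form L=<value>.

crossed belt: β = asin((r1+r2)/C) = asin(7/97) = 4.1383°
wrap1 = wrap2 = π + 2β = 188.2767°
tangent length = C·cosβ = 96.7471
L = (r1+r2)·wrap + 2·C·cosβ = 7·3.2860 + 2·96.7471 = 216.4965

L=216.497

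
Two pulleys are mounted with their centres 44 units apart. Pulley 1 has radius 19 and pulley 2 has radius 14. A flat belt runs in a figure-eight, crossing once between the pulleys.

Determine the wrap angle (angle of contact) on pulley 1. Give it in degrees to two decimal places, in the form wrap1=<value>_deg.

wrap1=277.18_deg

crossed belt: β = asin((r1+r2)/C) = asin(33/44) = 48.5904°
wrap1 = wrap2 = π + 2β = 277.1808°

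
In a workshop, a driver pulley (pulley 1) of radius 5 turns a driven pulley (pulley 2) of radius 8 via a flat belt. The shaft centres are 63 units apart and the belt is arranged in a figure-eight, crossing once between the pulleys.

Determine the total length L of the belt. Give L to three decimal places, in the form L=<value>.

L=169.533

crossed belt: β = asin((r1+r2)/C) = asin(13/63) = 11.9085°
wrap1 = wrap2 = π + 2β = 203.8170°
tangent length = C·cosβ = 61.6441
L = (r1+r2)·wrap + 2·C·cosβ = 13·3.5573 + 2·61.6441 = 169.5329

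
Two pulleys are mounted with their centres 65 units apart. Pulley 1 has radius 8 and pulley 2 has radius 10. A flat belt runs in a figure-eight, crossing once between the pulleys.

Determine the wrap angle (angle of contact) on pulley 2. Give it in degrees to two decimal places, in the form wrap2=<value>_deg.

wrap2=212.15_deg

crossed belt: β = asin((r1+r2)/C) = asin(18/65) = 16.0766°
wrap1 = wrap2 = π + 2β = 212.1533°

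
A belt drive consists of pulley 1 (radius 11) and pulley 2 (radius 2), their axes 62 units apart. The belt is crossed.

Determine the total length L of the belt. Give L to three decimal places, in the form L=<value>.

L=167.577

crossed belt: β = asin((r1+r2)/C) = asin(13/62) = 12.1034°
wrap1 = wrap2 = π + 2β = 204.2069°
tangent length = C·cosβ = 60.6218
L = (r1+r2)·wrap + 2·C·cosβ = 13·3.5641 + 2·60.6218 = 167.5766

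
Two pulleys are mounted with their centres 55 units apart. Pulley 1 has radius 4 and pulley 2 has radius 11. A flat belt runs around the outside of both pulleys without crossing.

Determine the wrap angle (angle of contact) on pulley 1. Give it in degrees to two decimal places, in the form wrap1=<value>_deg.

open belt: β = asin((r2−r1)/C) = asin(7/55) = 7.3120°
wrap1 = π − 2β = 165.3760°
wrap2 = π + 2β = 194.6240°

wrap1=165.38_deg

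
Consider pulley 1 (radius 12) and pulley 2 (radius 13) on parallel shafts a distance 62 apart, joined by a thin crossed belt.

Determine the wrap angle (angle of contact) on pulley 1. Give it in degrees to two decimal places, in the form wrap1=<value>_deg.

wrap1=227.56_deg

crossed belt: β = asin((r1+r2)/C) = asin(25/62) = 23.7800°
wrap1 = wrap2 = π + 2β = 227.5600°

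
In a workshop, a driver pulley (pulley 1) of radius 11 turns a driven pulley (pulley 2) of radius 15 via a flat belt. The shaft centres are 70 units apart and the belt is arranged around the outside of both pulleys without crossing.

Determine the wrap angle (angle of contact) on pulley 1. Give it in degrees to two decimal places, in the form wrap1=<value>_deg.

open belt: β = asin((r2−r1)/C) = asin(4/70) = 3.2758°
wrap1 = π − 2β = 173.4483°
wrap2 = π + 2β = 186.5517°

wrap1=173.45_deg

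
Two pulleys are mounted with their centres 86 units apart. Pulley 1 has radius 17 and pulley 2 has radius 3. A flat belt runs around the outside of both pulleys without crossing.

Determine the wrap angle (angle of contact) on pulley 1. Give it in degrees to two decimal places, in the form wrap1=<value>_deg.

wrap1=198.74_deg

open belt: β = asin((r2−r1)/C) = asin(-14/86) = -9.3689°
wrap1 = π − 2β = 198.7378°
wrap2 = π + 2β = 161.2622°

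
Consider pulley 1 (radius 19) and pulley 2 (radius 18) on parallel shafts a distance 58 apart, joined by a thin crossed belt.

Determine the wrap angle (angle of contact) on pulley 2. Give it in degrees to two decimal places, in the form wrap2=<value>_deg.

wrap2=259.28_deg

crossed belt: β = asin((r1+r2)/C) = asin(37/58) = 39.6377°
wrap1 = wrap2 = π + 2β = 259.2754°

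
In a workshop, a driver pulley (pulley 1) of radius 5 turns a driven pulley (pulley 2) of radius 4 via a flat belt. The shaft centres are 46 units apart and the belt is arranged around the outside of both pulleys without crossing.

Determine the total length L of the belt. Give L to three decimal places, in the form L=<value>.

L=120.296

open belt: β = asin((r2−r1)/C) = asin(-1/46) = -1.2457°
wrap1 = π − 2β = 182.4913°
wrap2 = π + 2β = 177.5087°
tangent length = C·cosβ = 45.9891
L = r1·wrap1 + r2·wrap2 + 2·C·cosβ = 5·3.1851 + 4·3.0981 + 2·45.9891 = 120.2961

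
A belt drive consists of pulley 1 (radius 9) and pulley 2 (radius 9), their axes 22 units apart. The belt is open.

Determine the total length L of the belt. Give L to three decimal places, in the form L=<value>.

L=100.549

open belt: β = asin((r2−r1)/C) = asin(0/22) = 0.0000°
wrap1 = π − 2β = 180.0000°
wrap2 = π + 2β = 180.0000°
tangent length = C·cosβ = 22.0000
L = r1·wrap1 + r2·wrap2 + 2·C·cosβ = 9·3.1416 + 9·3.1416 + 2·22.0000 = 100.5487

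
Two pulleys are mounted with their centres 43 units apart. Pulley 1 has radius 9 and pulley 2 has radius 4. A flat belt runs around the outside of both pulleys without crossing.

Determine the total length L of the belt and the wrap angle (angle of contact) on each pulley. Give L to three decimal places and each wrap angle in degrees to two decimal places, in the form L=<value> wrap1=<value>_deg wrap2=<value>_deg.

open belt: β = asin((r2−r1)/C) = asin(-5/43) = -6.6774°
wrap1 = π − 2β = 193.3548°
wrap2 = π + 2β = 166.6452°
tangent length = C·cosβ = 42.7083
L = r1·wrap1 + r2·wrap2 + 2·C·cosβ = 9·3.3747 + 4·2.9085 + 2·42.7083 = 127.4228

L=127.423 wrap1=193.35_deg wrap2=166.65_deg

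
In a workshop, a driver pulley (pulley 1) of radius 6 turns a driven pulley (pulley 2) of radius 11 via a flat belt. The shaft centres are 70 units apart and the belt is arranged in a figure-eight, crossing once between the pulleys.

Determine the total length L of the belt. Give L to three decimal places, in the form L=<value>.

L=197.556

crossed belt: β = asin((r1+r2)/C) = asin(17/70) = 14.0552°
wrap1 = wrap2 = π + 2β = 208.1105°
tangent length = C·cosβ = 67.9043
L = (r1+r2)·wrap + 2·C·cosβ = 17·3.6322 + 2·67.9043 = 197.5563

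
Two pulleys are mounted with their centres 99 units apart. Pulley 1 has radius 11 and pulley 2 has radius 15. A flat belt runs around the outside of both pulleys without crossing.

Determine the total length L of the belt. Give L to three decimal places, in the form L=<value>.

L=279.843

open belt: β = asin((r2−r1)/C) = asin(4/99) = 2.3156°
wrap1 = π − 2β = 175.3688°
wrap2 = π + 2β = 184.6312°
tangent length = C·cosβ = 98.9192
L = r1·wrap1 + r2·wrap2 + 2·C·cosβ = 11·3.0608 + 15·3.2224 + 2·98.9192 = 279.8430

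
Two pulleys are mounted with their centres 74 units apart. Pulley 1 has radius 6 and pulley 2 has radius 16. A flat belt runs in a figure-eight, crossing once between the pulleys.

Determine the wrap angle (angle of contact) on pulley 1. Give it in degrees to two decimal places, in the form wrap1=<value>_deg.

crossed belt: β = asin((r1+r2)/C) = asin(22/74) = 17.2953°
wrap1 = wrap2 = π + 2β = 214.5907°

wrap1=214.59_deg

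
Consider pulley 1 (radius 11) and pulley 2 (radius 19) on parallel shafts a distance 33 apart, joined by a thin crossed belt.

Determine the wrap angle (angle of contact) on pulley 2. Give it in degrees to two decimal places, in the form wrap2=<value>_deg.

crossed belt: β = asin((r1+r2)/C) = asin(30/33) = 65.3800°
wrap1 = wrap2 = π + 2β = 310.7600°

wrap2=310.76_deg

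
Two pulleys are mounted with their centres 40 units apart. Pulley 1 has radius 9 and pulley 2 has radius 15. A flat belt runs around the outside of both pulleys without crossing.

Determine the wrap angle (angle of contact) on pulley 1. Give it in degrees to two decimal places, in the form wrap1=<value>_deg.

wrap1=162.75_deg

open belt: β = asin((r2−r1)/C) = asin(6/40) = 8.6269°
wrap1 = π − 2β = 162.7461°
wrap2 = π + 2β = 197.2539°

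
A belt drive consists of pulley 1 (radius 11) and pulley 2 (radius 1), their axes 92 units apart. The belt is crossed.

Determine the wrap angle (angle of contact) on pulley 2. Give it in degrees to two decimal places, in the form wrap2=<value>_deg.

crossed belt: β = asin((r1+r2)/C) = asin(12/92) = 7.4947°
wrap1 = wrap2 = π + 2β = 194.9894°

wrap2=194.99_deg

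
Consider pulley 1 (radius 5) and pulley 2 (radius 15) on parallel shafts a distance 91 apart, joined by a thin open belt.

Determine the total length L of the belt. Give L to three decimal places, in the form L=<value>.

open belt: β = asin((r2−r1)/C) = asin(10/91) = 6.3090°
wrap1 = π − 2β = 167.3820°
wrap2 = π + 2β = 192.6180°
tangent length = C·cosβ = 90.4489
L = r1·wrap1 + r2·wrap2 + 2·C·cosβ = 5·2.9214 + 15·3.3618 + 2·90.4489 = 245.9319

L=245.932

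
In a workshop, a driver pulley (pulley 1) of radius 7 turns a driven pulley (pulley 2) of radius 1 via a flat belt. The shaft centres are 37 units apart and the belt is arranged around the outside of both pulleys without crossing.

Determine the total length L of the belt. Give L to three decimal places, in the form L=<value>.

open belt: β = asin((r2−r1)/C) = asin(-6/37) = -9.3324°
wrap1 = π − 2β = 198.6648°
wrap2 = π + 2β = 161.3352°
tangent length = C·cosβ = 36.5103
L = r1·wrap1 + r2·wrap2 + 2·C·cosβ = 7·3.4674 + 1·2.8158 + 2·36.5103 = 100.1079

L=100.108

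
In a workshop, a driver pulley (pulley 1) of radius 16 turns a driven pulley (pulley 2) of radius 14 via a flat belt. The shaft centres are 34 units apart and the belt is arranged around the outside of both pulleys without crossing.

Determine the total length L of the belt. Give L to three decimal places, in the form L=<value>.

open belt: β = asin((r2−r1)/C) = asin(-2/34) = -3.3723°
wrap1 = π − 2β = 186.7446°
wrap2 = π + 2β = 173.2554°
tangent length = C·cosβ = 33.9411
L = r1·wrap1 + r2·wrap2 + 2·C·cosβ = 16·3.2593 + 14·3.0239 + 2·33.9411 = 162.3655

L=162.365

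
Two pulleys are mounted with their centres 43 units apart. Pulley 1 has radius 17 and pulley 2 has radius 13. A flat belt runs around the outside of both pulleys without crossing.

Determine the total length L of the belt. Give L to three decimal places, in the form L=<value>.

L=180.620

open belt: β = asin((r2−r1)/C) = asin(-4/43) = -5.3376°
wrap1 = π − 2β = 190.6751°
wrap2 = π + 2β = 169.3249°
tangent length = C·cosβ = 42.8135
L = r1·wrap1 + r2·wrap2 + 2·C·cosβ = 17·3.3279 + 13·2.9553 + 2·42.8135 = 180.6201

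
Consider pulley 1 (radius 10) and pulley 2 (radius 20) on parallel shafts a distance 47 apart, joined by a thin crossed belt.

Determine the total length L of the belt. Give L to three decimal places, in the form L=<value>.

crossed belt: β = asin((r1+r2)/C) = asin(30/47) = 39.6650°
wrap1 = wrap2 = π + 2β = 259.3300°
tangent length = C·cosβ = 36.1801
L = (r1+r2)·wrap + 2·C·cosβ = 30·4.5262 + 2·36.1801 = 208.1451

L=208.145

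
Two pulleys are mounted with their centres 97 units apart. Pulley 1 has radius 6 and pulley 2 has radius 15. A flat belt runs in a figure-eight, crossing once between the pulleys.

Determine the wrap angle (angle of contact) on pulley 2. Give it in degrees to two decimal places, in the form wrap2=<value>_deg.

wrap2=205.01_deg

crossed belt: β = asin((r1+r2)/C) = asin(21/97) = 12.5032°
wrap1 = wrap2 = π + 2β = 205.0065°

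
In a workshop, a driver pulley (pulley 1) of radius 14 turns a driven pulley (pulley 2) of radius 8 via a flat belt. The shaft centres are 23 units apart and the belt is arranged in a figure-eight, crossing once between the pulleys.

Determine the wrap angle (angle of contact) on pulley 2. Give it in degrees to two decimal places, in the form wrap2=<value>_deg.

crossed belt: β = asin((r1+r2)/C) = asin(22/23) = 73.0426°
wrap1 = wrap2 = π + 2β = 326.0851°

wrap2=326.09_deg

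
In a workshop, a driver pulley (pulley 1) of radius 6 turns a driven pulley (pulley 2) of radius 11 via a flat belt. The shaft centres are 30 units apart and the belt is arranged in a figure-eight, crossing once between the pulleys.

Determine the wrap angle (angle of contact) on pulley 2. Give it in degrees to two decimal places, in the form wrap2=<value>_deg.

crossed belt: β = asin((r1+r2)/C) = asin(17/30) = 34.5181°
wrap1 = wrap2 = π + 2β = 249.0362°

wrap2=249.04_deg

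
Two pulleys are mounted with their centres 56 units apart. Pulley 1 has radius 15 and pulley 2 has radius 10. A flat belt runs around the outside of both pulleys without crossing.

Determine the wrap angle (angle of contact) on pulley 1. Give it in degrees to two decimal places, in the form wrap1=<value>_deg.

open belt: β = asin((r2−r1)/C) = asin(-5/56) = -5.1225°
wrap1 = π − 2β = 190.2450°
wrap2 = π + 2β = 169.7550°

wrap1=190.25_deg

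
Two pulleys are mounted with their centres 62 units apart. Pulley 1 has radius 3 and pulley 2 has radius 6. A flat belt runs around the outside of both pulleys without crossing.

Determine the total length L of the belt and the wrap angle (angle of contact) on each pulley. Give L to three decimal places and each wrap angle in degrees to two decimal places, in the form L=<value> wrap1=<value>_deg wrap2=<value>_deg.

L=152.420 wrap1=174.45_deg wrap2=185.55_deg

open belt: β = asin((r2−r1)/C) = asin(3/62) = 2.7735°
wrap1 = π − 2β = 174.4531°
wrap2 = π + 2β = 185.5469°
tangent length = C·cosβ = 61.9274
L = r1·wrap1 + r2·wrap2 + 2·C·cosβ = 3·3.0448 + 6·3.2384 + 2·61.9274 = 152.4195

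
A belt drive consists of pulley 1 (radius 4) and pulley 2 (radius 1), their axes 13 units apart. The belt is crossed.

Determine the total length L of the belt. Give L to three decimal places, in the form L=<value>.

crossed belt: β = asin((r1+r2)/C) = asin(5/13) = 22.6199°
wrap1 = wrap2 = π + 2β = 225.2397°
tangent length = C·cosβ = 12.0000
L = (r1+r2)·wrap + 2·C·cosβ = 5·3.9312 + 2·12.0000 = 43.6559

L=43.656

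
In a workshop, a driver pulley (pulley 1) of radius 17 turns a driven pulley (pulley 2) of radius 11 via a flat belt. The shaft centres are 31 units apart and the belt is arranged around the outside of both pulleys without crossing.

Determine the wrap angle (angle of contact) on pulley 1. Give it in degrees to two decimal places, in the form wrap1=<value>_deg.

open belt: β = asin((r2−r1)/C) = asin(-6/31) = -11.1599°
wrap1 = π − 2β = 202.3199°
wrap2 = π + 2β = 157.6801°

wrap1=202.32_deg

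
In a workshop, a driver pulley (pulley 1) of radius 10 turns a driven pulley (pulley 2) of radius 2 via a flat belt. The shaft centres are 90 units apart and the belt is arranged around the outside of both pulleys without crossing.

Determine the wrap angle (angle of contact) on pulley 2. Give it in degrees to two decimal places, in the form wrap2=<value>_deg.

open belt: β = asin((r2−r1)/C) = asin(-8/90) = -5.0997°
wrap1 = π − 2β = 190.1994°
wrap2 = π + 2β = 169.8006°

wrap2=169.80_deg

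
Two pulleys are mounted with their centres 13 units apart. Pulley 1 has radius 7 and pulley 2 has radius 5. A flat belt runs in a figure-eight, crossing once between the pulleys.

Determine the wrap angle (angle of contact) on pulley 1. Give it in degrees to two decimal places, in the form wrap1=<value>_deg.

wrap1=314.76_deg

crossed belt: β = asin((r1+r2)/C) = asin(12/13) = 67.3801°
wrap1 = wrap2 = π + 2β = 314.7603°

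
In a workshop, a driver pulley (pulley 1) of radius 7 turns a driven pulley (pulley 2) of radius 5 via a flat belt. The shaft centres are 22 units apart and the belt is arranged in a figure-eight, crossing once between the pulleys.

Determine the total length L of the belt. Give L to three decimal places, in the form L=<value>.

L=88.424

crossed belt: β = asin((r1+r2)/C) = asin(12/22) = 33.0557°
wrap1 = wrap2 = π + 2β = 246.1115°
tangent length = C·cosβ = 18.4391
L = (r1+r2)·wrap + 2·C·cosβ = 12·4.2955 + 2·18.4391 = 88.4236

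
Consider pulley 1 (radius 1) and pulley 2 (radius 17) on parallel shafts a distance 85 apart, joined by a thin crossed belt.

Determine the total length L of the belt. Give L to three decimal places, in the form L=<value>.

L=230.375

crossed belt: β = asin((r1+r2)/C) = asin(18/85) = 12.2258°
wrap1 = wrap2 = π + 2β = 204.4516°
tangent length = C·cosβ = 83.0723
L = (r1+r2)·wrap + 2·C·cosβ = 18·3.5684 + 2·83.0723 = 230.3749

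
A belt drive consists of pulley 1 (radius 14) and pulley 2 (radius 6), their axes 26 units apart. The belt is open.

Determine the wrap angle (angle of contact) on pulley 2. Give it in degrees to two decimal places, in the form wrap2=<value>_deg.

wrap2=144.16_deg

open belt: β = asin((r2−r1)/C) = asin(-8/26) = -17.9202°
wrap1 = π − 2β = 215.8404°
wrap2 = π + 2β = 144.1596°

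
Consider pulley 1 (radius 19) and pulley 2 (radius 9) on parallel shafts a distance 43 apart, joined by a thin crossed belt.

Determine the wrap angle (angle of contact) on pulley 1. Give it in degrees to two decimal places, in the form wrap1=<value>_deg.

wrap1=261.26_deg

crossed belt: β = asin((r1+r2)/C) = asin(28/43) = 40.6293°
wrap1 = wrap2 = π + 2β = 261.2587°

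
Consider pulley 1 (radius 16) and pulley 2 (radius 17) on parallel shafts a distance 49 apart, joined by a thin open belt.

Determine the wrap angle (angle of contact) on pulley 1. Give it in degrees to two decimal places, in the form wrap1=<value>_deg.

open belt: β = asin((r2−r1)/C) = asin(1/49) = 1.1694°
wrap1 = π − 2β = 177.6612°
wrap2 = π + 2β = 182.3388°

wrap1=177.66_deg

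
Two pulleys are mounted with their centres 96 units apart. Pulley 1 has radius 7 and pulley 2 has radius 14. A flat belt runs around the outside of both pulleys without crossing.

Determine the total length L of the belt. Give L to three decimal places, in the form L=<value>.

L=258.484

open belt: β = asin((r2−r1)/C) = asin(7/96) = 4.1815°
wrap1 = π − 2β = 171.6369°
wrap2 = π + 2β = 188.3631°
tangent length = C·cosβ = 95.7445
L = r1·wrap1 + r2·wrap2 + 2·C·cosβ = 7·2.9956 + 14·3.2876 + 2·95.7445 = 258.4841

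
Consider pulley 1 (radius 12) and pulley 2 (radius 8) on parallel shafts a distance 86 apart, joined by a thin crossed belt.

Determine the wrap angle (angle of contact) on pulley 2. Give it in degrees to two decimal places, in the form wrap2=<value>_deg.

wrap2=206.90_deg

crossed belt: β = asin((r1+r2)/C) = asin(20/86) = 13.4477°
wrap1 = wrap2 = π + 2β = 206.8955°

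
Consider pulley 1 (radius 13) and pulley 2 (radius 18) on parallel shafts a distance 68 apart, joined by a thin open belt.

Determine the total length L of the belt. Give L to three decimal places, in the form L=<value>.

open belt: β = asin((r2−r1)/C) = asin(5/68) = 4.2167°
wrap1 = π − 2β = 171.5665°
wrap2 = π + 2β = 188.4335°
tangent length = C·cosβ = 67.8159
L = r1·wrap1 + r2·wrap2 + 2·C·cosβ = 13·2.9944 + 18·3.2888 + 2·67.8159 = 233.7572

L=233.757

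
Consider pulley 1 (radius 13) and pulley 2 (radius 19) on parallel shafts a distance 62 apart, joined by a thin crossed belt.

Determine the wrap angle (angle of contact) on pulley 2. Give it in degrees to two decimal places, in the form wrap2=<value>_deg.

wrap2=242.15_deg

crossed belt: β = asin((r1+r2)/C) = asin(32/62) = 31.0730°
wrap1 = wrap2 = π + 2β = 242.1459°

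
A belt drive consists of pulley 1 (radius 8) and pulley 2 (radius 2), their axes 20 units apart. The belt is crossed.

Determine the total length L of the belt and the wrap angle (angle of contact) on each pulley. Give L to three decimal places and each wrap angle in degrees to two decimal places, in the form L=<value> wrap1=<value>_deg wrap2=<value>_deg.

L=76.529 wrap1=240.00_deg wrap2=240.00_deg

crossed belt: β = asin((r1+r2)/C) = asin(10/20) = 30.0000°
wrap1 = wrap2 = π + 2β = 240.0000°
tangent length = C·cosβ = 17.3205
L = (r1+r2)·wrap + 2·C·cosβ = 10·4.1888 + 2·17.3205 = 76.5289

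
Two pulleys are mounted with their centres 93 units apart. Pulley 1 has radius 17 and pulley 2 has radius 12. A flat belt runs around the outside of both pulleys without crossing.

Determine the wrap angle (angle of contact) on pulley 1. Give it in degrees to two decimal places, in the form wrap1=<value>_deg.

open belt: β = asin((r2−r1)/C) = asin(-5/93) = -3.0819°
wrap1 = π − 2β = 186.1638°
wrap2 = π + 2β = 173.8362°

wrap1=186.16_deg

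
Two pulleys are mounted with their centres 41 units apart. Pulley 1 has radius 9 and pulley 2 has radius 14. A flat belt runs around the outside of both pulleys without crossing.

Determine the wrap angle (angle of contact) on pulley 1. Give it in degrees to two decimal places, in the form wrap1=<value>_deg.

open belt: β = asin((r2−r1)/C) = asin(5/41) = 7.0047°
wrap1 = π − 2β = 165.9905°
wrap2 = π + 2β = 194.0095°

wrap1=165.99_deg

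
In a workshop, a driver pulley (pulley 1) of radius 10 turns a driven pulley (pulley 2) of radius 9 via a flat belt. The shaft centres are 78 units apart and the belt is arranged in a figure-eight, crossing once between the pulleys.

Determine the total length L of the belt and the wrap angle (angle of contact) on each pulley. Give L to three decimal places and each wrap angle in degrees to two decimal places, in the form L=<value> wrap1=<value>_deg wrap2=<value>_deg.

L=220.342 wrap1=208.20_deg wrap2=208.20_deg

crossed belt: β = asin((r1+r2)/C) = asin(19/78) = 14.0985°
wrap1 = wrap2 = π + 2β = 208.1970°
tangent length = C·cosβ = 75.6505
L = (r1+r2)·wrap + 2·C·cosβ = 19·3.6337 + 2·75.6505 = 220.3418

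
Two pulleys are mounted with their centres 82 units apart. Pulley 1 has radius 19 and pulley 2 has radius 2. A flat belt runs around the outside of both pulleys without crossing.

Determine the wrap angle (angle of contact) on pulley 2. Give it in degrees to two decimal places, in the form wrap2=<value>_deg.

open belt: β = asin((r2−r1)/C) = asin(-17/82) = -11.9652°
wrap1 = π − 2β = 203.9303°
wrap2 = π + 2β = 156.0697°

wrap2=156.07_deg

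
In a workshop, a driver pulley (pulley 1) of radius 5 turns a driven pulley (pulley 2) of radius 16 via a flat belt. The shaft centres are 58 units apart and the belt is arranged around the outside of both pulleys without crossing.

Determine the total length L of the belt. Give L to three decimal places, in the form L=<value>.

L=184.066

open belt: β = asin((r2−r1)/C) = asin(11/58) = 10.9327°
wrap1 = π − 2β = 158.1347°
wrap2 = π + 2β = 201.8653°
tangent length = C·cosβ = 56.9473
L = r1·wrap1 + r2·wrap2 + 2·C·cosβ = 5·2.7600 + 16·3.5232 + 2·56.9473 = 184.0660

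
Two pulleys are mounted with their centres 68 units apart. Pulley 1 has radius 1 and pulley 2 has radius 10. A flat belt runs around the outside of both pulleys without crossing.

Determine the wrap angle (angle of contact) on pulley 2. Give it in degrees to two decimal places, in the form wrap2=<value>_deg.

open belt: β = asin((r2−r1)/C) = asin(9/68) = 7.6056°
wrap1 = π − 2β = 164.7888°
wrap2 = π + 2β = 195.2112°

wrap2=195.21_deg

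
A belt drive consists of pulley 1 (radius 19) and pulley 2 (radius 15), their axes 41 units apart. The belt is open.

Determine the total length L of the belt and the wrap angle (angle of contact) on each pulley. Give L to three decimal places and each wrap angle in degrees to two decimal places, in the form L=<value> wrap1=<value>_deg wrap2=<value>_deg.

open belt: β = asin((r2−r1)/C) = asin(-4/41) = -5.5987°
wrap1 = π − 2β = 191.1975°
wrap2 = π + 2β = 168.8025°
tangent length = C·cosβ = 40.8044
L = r1·wrap1 + r2·wrap2 + 2·C·cosβ = 19·3.3370 + 15·2.9462 + 2·40.8044 = 189.2047

L=189.205 wrap1=191.20_deg wrap2=168.80_deg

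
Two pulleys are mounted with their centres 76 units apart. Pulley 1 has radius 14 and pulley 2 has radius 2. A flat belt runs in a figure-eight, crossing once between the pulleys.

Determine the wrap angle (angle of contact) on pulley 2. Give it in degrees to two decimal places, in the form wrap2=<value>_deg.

wrap2=204.31_deg

crossed belt: β = asin((r1+r2)/C) = asin(16/76) = 12.1532°
wrap1 = wrap2 = π + 2β = 204.3064°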